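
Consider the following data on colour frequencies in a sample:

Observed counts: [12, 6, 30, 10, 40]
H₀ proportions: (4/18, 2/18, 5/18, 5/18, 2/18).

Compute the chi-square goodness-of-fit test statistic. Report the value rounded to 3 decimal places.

test statistic = 95.592

n = 98; E_i = n·p_i = [21.78, 10.89, 27.22, 27.22, 10.89]
χ² = (12−21.78)²/21.78 + (6−10.89)²/10.89 + (30−27.22)²/27.22 + (10−27.22)²/27.22 + (40−10.89)²/10.89 = 95.5918
df = 4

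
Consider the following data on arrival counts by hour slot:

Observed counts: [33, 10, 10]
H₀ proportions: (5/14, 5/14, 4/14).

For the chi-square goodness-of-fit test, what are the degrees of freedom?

df = k − 1 = 3 − 1 = 2

degrees of freedom = 2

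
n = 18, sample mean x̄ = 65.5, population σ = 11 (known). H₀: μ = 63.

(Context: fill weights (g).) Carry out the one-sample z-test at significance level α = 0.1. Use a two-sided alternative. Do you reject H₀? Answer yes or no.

SE = σ/√n = 11/√18 = 2.5927
z = (x̄−μ₀)/SE = (65.5−63)/2.5927 = 0.9642
p-value (two-sided) = 0.33493
At α=0.1: p ≥ α → fail to reject H₀

reject H₀: no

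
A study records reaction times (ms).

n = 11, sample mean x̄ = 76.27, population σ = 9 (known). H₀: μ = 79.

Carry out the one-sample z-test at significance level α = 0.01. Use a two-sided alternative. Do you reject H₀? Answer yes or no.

reject H₀: no

SE = σ/√n = 9/√11 = 2.7136
z = (x̄−μ₀)/SE = (76.27−79)/2.7136 = -1.0060
p-value (two-sided) = 0.31439
At α=0.01: p ≥ α → fail to reject H₀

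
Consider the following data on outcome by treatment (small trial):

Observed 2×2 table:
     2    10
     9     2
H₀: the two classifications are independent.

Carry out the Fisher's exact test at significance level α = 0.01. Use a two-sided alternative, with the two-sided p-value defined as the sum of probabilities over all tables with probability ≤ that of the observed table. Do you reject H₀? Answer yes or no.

reject H₀: yes

Margins: r₁=12, r₂=11, c₁=11, c₂=12, n=23
p_obs = C(12,2)·C(11,9)/C(23,11); sum pmf over tables with pmf ≤ p_obs
p-value (two-sided) = 0.00333
At α=0.01: p < α → reject H₀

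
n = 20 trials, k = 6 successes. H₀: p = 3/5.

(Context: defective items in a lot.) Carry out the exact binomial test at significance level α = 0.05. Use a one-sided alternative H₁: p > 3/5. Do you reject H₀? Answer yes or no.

reject H₀: no

Exact binomial: n=20, k=6, p₀=3/5=0.6000
P(X≥6) from Σ C(n,i)·p₀^i·(1−p₀)^(n−i)
p-value (one-sided, H₁ greater) = 0.99839
At α=0.05: p ≥ α → fail to reject H₀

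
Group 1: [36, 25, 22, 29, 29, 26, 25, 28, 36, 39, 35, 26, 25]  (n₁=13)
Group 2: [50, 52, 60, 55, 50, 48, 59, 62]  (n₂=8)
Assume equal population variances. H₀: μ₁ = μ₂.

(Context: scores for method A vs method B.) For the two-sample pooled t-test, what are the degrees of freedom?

degrees of freedom = 19

df = n₁ + n₂ − 2 = 13 + 8 − 2 = 19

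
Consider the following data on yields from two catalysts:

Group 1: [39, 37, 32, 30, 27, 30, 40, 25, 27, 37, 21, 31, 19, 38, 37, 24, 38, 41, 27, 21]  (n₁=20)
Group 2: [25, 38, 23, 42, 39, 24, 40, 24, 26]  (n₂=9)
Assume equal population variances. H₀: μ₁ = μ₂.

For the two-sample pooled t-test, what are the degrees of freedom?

degrees of freedom = 27

df = n₁ + n₂ − 2 = 20 + 9 − 2 = 27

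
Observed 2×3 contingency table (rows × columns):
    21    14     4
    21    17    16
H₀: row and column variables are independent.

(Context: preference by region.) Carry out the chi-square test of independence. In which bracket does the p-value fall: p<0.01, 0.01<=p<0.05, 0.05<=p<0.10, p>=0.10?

Row totals [39, 54], col totals [42, 31, 20], n=93
χ² = (21−17.61)²/17.61 + (14−13.00)²/13.00 + (4−8.39)²/8.39 + (21−24.39)²/24.39 + (17−18.00)²/18.00 + (16−11.61)²/11.61 = 5.2064
df = 2
p-value (upper-tail) = 0.07404
→ bracket: 0.05<=p<0.10

p-value bracket: 0.05<=p<0.10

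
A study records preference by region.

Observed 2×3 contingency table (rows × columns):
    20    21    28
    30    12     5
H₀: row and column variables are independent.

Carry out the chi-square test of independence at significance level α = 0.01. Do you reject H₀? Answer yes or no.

reject H₀: yes

Row totals [69, 47], col totals [50, 33, 33], n=116
χ² = (20−29.74)²/29.74 + (21−19.63)²/19.63 + (28−19.63)²/19.63 + (30−20.26)²/20.26 + (12−13.37)²/13.37 + (5−13.37)²/13.37 = 16.9211
df = 2
p-value (upper-tail) = 0.00021
At α=0.01: p < α → reject H₀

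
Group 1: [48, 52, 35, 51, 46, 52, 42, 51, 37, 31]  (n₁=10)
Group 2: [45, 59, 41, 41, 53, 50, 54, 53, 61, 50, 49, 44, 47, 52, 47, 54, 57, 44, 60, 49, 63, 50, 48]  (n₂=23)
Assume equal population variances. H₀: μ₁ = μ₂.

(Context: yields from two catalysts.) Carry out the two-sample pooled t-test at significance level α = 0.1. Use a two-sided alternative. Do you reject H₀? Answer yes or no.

x̄₁=44.500, s₁=7.792, n₁=10
x̄₂=50.913, s₂=6.171, n₂=23
s_p² = [9·7.792² + 22·6.171²]/31 = 44.6557
SE = √(s_p²·(1/10+1/23)) = 2.5312
t = (44.500−50.913)/2.5312 = -2.5336
df = 31
p-value (two-sided) = 0.01656
At α=0.1: p < α → reject H₀

reject H₀: yes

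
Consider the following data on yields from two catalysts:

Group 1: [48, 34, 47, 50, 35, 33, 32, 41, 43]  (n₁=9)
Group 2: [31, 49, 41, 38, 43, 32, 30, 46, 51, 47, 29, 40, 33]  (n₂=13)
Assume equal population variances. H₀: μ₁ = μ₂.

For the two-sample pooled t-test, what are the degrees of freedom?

df = n₁ + n₂ − 2 = 9 + 13 − 2 = 20

degrees of freedom = 20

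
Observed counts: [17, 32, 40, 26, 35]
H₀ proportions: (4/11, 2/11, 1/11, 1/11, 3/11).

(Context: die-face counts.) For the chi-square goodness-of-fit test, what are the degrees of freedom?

df = k − 1 = 5 − 1 = 4

degrees of freedom = 4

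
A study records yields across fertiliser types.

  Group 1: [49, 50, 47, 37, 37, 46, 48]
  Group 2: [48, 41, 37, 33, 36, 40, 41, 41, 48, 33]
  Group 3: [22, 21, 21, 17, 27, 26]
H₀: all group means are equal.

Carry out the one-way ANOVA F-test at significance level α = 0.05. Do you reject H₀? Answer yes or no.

reject H₀: yes

Group means [44.86, 39.80, 22.33], grand mean 36.783
SSB = Σnᵢ(x̄ᵢ−x̄)² = 1800.123; SSW = ΣΣ(x−x̄ᵢ)² = 503.790
MSB = 1800.123/2 = 900.0613; MSW = 503.790/20 = 25.1895
F = MSB/MSW = 35.7316
df = (2, 20)
p-value (upper-tail) = 0.00000
At α=0.05: p < α → reject H₀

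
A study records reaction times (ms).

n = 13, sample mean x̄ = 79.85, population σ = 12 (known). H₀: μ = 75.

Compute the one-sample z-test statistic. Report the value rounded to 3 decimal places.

SE = σ/√n = 12/√13 = 3.3282
z = (x̄−μ₀)/SE = (79.85−75)/3.3282 = 1.4572

test statistic = 1.457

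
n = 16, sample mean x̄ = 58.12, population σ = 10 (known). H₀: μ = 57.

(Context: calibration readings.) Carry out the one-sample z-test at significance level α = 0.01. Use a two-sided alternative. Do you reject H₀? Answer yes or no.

reject H₀: no

SE = σ/√n = 10/√16 = 2.5000
z = (x̄−μ₀)/SE = (58.12−57)/2.5000 = 0.4480
p-value (two-sided) = 0.65415
At α=0.01: p ≥ α → fail to reject H₀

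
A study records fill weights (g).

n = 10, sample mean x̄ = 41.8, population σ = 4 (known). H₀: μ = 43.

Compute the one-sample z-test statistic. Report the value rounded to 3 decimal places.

SE = σ/√n = 4/√10 = 1.2649
z = (x̄−μ₀)/SE = (41.8−43)/1.2649 = -0.9487

test statistic = -0.949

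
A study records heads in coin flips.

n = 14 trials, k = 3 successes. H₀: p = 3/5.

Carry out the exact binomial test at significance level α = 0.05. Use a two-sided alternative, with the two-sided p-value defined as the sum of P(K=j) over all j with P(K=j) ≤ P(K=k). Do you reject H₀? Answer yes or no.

Exact binomial: n=14, k=3, p₀=3/5=0.6000
P(X=j) = C(n,j)·p₀^j·(1−p₀)^(n−j); p = Σ P(X=j) over j with P(X=j) ≤ P(X=3)
p-value (two-sided) = 0.00469
At α=0.05: p < α → reject H₀

reject H₀: yes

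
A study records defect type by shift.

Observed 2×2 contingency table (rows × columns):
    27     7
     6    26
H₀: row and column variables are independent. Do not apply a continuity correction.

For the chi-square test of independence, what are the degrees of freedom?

degrees of freedom = 1

df = (r−1)(c−1) = (2−1)·(2−1) = 1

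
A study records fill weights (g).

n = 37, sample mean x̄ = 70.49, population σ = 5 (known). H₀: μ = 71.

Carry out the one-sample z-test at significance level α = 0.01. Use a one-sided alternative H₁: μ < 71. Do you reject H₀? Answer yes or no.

reject H₀: no

SE = σ/√n = 5/√37 = 0.8220
z = (x̄−μ₀)/SE = (70.49−71)/0.8220 = -0.6204
p-value (one-sided, H₁ less) = 0.26748
At α=0.01: p ≥ α → fail to reject H₀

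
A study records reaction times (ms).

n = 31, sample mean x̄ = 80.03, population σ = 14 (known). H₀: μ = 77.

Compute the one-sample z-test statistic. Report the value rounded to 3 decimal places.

SE = σ/√n = 14/√31 = 2.5145
z = (x̄−μ₀)/SE = (80.03−77)/2.5145 = 1.2050

test statistic = 1.205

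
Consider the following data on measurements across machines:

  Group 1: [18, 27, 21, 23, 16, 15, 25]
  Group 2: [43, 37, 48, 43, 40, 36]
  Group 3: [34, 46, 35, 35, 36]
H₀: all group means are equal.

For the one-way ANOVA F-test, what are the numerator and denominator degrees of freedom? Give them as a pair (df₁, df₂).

k = 3 groups, N = 18 total
df = (k−1, N−k) = (3−1, 18−3) = (2, 15)

degrees of freedom = [2, 15]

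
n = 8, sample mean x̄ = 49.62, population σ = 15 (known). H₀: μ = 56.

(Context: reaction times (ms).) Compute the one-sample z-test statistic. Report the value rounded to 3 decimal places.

SE = σ/√n = 15/√8 = 5.3033
z = (x̄−μ₀)/SE = (49.62−56)/5.3033 = -1.2030

test statistic = -1.203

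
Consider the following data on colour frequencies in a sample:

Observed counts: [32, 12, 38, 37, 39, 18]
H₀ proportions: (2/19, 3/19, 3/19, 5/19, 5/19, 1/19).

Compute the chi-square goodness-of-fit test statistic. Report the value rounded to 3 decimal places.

n = 176; E_i = n·p_i = [18.53, 27.79, 27.79, 46.32, 46.32, 9.26]
χ² = (32−18.53)²/18.53 + (12−27.79)²/27.79 + (38−27.79)²/27.79 + (37−46.32)²/46.32 + (39−46.32)²/46.32 + (18−9.26)²/9.26 = 33.7917
df = 5

test statistic = 33.792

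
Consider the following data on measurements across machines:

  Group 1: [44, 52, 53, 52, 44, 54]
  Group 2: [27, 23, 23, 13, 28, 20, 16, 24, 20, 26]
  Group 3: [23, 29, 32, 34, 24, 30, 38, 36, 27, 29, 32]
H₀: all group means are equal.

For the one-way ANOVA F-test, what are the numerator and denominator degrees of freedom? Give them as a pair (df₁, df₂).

degrees of freedom = [2, 24]

k = 3 groups, N = 27 total
df = (k−1, N−k) = (3−1, 27−3) = (2, 24)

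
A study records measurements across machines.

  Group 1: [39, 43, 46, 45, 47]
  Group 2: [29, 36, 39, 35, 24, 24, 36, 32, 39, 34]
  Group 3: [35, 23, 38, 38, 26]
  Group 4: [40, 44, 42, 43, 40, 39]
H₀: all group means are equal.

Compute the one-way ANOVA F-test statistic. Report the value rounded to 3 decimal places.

Group means [44.00, 32.80, 32.00, 41.33], grand mean 36.769
SSB = Σnᵢ(x̄ᵢ−x̄)² = 657.682; SSW = ΣΣ(x−x̄ᵢ)² = 530.933
MSB = 657.682/3 = 219.2274; MSW = 530.933/22 = 24.1333
F = MSB/MSW = 9.0840
df = (3, 22)

test statistic = 9.084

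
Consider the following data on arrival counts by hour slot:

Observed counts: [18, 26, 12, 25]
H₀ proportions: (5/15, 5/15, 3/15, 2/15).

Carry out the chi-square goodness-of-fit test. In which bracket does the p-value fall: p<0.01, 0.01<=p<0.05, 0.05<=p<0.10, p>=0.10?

p-value bracket: p<0.01

n = 81; E_i = n·p_i = [27.00, 27.00, 16.20, 10.80]
χ² = (18−27.00)²/27.00 + (26−27.00)²/27.00 + (12−16.20)²/16.20 + (25−10.80)²/10.80 = 22.7963
df = 3
p-value (upper-tail) = 0.00004
→ bracket: p<0.01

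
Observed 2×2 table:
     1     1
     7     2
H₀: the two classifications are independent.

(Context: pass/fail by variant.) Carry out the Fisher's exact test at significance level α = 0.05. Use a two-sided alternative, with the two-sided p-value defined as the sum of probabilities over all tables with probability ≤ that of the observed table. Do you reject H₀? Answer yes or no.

reject H₀: no

Margins: r₁=2, r₂=9, c₁=8, c₂=3, n=11
p_obs = C(2,1)·C(9,7)/C(11,8); sum pmf over tables with pmf ≤ p_obs
p-value (two-sided) = 0.49091
At α=0.05: p ≥ α → fail to reject H₀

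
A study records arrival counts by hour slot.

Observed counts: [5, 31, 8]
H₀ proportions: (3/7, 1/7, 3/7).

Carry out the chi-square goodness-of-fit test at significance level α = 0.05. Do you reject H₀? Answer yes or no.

n = 44; E_i = n·p_i = [18.86, 6.29, 18.86]
χ² = (5−18.86)²/18.86 + (31−6.29)²/6.29 + (8−18.86)²/18.86 = 113.6061
df = 2
p-value (upper-tail) = 0.00000
At α=0.05: p < α → reject H₀

reject H₀: yes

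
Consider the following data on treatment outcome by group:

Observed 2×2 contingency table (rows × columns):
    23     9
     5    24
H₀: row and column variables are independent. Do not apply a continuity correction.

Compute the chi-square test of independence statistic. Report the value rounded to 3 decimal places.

Row totals [32, 29], col totals [28, 33], n=61
χ² = (23−14.69)²/14.69 + (9−17.31)²/17.31 + (5−13.31)²/13.31 + (24−15.69)²/15.69 = 18.2863
df = 1

test statistic = 18.286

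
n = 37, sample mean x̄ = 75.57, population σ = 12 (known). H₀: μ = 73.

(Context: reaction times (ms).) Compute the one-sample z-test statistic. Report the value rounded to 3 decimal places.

test statistic = 1.303

SE = σ/√n = 12/√37 = 1.9728
z = (x̄−μ₀)/SE = (75.57−73)/1.9728 = 1.3027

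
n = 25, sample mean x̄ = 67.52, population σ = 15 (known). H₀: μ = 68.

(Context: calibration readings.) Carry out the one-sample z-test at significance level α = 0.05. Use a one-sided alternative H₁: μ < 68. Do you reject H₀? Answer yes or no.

reject H₀: no

SE = σ/√n = 15/√25 = 3.0000
z = (x̄−μ₀)/SE = (67.52−68)/3.0000 = -0.1600
p-value (one-sided, H₁ less) = 0.43644
At α=0.05: p ≥ α → fail to reject H₀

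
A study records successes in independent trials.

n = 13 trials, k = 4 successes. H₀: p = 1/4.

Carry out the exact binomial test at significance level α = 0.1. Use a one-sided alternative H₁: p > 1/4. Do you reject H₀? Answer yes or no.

reject H₀: no

Exact binomial: n=13, k=4, p₀=1/4=0.2500
P(X≥4) from Σ C(n,i)·p₀^i·(1−p₀)^(n−i)
p-value (one-sided, H₁ greater) = 0.41575
At α=0.1: p ≥ α → fail to reject H₀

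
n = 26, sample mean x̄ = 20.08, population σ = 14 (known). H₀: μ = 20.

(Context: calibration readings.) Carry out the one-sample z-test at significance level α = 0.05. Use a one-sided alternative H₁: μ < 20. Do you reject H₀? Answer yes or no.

SE = σ/√n = 14/√26 = 2.7456
z = (x̄−μ₀)/SE = (20.08−20)/2.7456 = 0.0291
p-value (one-sided, H₁ less) = 0.51162
At α=0.05: p ≥ α → fail to reject H₀

reject H₀: no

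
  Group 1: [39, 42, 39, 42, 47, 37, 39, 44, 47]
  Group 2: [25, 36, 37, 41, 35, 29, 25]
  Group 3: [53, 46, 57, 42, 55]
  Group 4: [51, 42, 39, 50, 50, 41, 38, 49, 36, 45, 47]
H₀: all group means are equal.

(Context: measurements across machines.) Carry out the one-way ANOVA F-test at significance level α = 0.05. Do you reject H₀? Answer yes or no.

reject H₀: yes

Group means [41.78, 32.57, 50.60, 44.36], grand mean 42.031
SSB = Σnᵢ(x̄ᵢ−x̄)² = 1053.953; SSW = ΣΣ(x−x̄ᵢ)² = 795.015
MSB = 1053.953/3 = 351.3178; MSW = 795.015/28 = 28.3934
F = MSB/MSW = 12.3732
df = (3, 28)
p-value (upper-tail) = 0.00002
At α=0.05: p < α → reject H₀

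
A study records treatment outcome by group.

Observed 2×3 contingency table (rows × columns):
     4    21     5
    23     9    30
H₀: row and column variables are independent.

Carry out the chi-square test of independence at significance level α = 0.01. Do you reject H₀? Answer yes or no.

Row totals [30, 62], col totals [27, 30, 35], n=92
χ² = (4−8.80)²/8.80 + (21−9.78)²/9.78 + (5−11.41)²/11.41 + (23−18.20)²/18.20 + (9−20.22)²/20.22 + (30−23.59)²/23.59 = 28.3238
df = 2
p-value (upper-tail) = 0.00000
At α=0.01: p < α → reject H₀

reject H₀: yes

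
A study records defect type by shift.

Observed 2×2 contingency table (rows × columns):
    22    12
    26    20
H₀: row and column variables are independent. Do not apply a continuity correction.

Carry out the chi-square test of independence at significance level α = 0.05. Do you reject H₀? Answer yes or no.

reject H₀: no

Row totals [34, 46], col totals [48, 32], n=80
χ² = (22−20.40)²/20.40 + (12−13.60)²/13.60 + (26−27.60)²/27.60 + (20−18.40)²/18.40 = 0.5456
df = 1
p-value (upper-tail) = 0.46012
At α=0.05: p ≥ α → fail to reject H₀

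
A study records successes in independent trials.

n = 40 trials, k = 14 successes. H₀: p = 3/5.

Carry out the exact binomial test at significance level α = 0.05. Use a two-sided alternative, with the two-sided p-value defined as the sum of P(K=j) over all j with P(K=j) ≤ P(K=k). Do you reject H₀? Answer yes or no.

Exact binomial: n=40, k=14, p₀=3/5=0.6000
P(X=j) = C(n,j)·p₀^j·(1−p₀)^(n−j); p = Σ P(X=j) over j with P(X=j) ≤ P(X=14)
p-value (two-sided) = 0.00182
At α=0.05: p < α → reject H₀

reject H₀: yes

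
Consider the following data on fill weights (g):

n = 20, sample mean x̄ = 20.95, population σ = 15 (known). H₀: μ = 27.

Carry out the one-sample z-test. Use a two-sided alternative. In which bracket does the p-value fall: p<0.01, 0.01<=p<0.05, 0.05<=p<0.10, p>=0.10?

SE = σ/√n = 15/√20 = 3.3541
z = (x̄−μ₀)/SE = (20.95−27)/3.3541 = -1.8038
p-value (two-sided) = 0.07127
→ bracket: 0.05<=p<0.10

p-value bracket: 0.05<=p<0.10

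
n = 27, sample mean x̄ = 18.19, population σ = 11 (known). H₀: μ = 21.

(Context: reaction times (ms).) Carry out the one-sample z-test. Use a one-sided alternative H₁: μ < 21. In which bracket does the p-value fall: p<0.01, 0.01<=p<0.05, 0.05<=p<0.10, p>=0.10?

SE = σ/√n = 11/√27 = 2.1170
z = (x̄−μ₀)/SE = (18.19−21)/2.1170 = -1.3274
p-value (one-sided, H₁ less) = 0.09219
→ bracket: 0.05<=p<0.10

p-value bracket: 0.05<=p<0.10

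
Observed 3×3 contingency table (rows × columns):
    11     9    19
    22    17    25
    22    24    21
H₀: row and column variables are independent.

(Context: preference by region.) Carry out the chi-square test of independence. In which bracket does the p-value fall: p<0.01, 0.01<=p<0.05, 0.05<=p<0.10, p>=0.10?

Row totals [39, 64, 67], col totals [55, 50, 65], n=170
χ² = (11−12.62)²/12.62 + (9−11.47)²/11.47 + (19−14.91)²/14.91 + (22−20.71)²/20.71 + (17−18.82)²/18.82 + (25−24.47)²/24.47 + (22−21.68)²/21.68 + (24−19.71)²/19.71 + (21−25.62)²/25.62 = 3.9023
df = 4
p-value (upper-tail) = 0.41940
→ bracket: p>=0.10

p-value bracket: p>=0.10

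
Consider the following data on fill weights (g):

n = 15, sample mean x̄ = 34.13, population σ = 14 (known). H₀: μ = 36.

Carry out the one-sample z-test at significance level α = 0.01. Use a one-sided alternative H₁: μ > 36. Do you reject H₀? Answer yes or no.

reject H₀: no

SE = σ/√n = 14/√15 = 3.6148
z = (x̄−μ₀)/SE = (34.13−36)/3.6148 = -0.5173
p-value (one-sided, H₁ greater) = 0.69753
At α=0.01: p ≥ α → fail to reject H₀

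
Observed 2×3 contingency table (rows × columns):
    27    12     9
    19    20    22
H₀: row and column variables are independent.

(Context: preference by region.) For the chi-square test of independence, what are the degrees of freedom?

degrees of freedom = 2

df = (r−1)(c−1) = (2−1)·(3−1) = 2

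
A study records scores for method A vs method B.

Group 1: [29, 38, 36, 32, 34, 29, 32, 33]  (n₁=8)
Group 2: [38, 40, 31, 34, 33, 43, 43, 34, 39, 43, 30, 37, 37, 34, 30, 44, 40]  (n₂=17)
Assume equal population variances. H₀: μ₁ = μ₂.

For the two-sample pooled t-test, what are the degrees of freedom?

df = n₁ + n₂ − 2 = 8 + 17 − 2 = 23

degrees of freedom = 23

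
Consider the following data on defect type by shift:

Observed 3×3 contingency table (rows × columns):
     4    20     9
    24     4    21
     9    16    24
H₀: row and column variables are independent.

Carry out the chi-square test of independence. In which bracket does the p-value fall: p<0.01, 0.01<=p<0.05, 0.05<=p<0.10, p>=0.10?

Row totals [33, 49, 49], col totals [37, 40, 54], n=131
χ² = (4−9.32)²/9.32 + (20−10.08)²/10.08 + (9−13.60)²/13.60 + (24−13.84)²/13.84 + (4−14.96)²/14.96 + (21−20.20)²/20.20 + (9−13.84)²/13.84 + (16−14.96)²/14.96 + (24−20.20)²/20.20 = 32.3702
df = 4
p-value (upper-tail) = 0.00000
→ bracket: p<0.01

p-value bracket: p<0.01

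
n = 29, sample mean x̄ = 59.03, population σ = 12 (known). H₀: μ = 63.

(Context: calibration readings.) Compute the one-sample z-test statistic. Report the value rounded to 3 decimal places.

SE = σ/√n = 12/√29 = 2.2283
z = (x̄−μ₀)/SE = (59.03−63)/2.2283 = -1.7816

test statistic = -1.782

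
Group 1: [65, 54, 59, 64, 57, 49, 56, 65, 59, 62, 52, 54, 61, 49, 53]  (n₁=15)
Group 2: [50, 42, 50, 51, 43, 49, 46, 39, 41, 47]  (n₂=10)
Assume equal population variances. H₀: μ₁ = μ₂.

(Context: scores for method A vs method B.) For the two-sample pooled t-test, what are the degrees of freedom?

degrees of freedom = 23

df = n₁ + n₂ − 2 = 15 + 10 − 2 = 23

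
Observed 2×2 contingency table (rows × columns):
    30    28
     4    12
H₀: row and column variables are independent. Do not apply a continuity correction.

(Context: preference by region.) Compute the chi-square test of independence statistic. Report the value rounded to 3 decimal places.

test statistic = 3.606

Row totals [58, 16], col totals [34, 40], n=74
χ² = (30−26.65)²/26.65 + (28−31.35)²/31.35 + (4−7.35)²/7.35 + (12−8.65)²/8.65 = 3.6062
df = 1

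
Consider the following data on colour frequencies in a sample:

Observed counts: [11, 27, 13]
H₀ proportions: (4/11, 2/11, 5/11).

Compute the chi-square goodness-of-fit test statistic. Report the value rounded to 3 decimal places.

n = 51; E_i = n·p_i = [18.55, 9.27, 23.18]
χ² = (11−18.55)²/18.55 + (27−9.27)²/9.27 + (13−23.18)²/23.18 = 41.4324
df = 2

test statistic = 41.432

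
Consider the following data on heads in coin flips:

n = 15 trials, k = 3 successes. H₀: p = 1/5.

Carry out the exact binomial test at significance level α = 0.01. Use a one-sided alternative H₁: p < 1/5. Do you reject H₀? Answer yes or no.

Exact binomial: n=15, k=3, p₀=1/5=0.2000
P(X≤3) from Σ C(n,i)·p₀^i·(1−p₀)^(n−i)
p-value (one-sided, H₁ less) = 0.64816
At α=0.01: p ≥ α → fail to reject H₀

reject H₀: no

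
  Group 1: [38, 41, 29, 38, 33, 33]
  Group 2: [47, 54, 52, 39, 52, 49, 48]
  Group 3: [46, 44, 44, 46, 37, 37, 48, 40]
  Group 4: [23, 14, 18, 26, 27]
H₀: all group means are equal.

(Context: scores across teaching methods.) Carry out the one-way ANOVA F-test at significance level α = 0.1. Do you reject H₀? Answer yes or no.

Group means [35.33, 48.71, 42.75, 21.60], grand mean 38.577
SSB = Σnᵢ(x̄ᵢ−x̄)² = 2362.884; SSW = ΣΣ(x−x̄ᵢ)² = 491.462
MSB = 2362.884/3 = 787.6281; MSW = 491.462/22 = 22.3392
F = MSB/MSW = 35.2577
df = (3, 22)
p-value (upper-tail) = 0.00000
At α=0.1: p < α → reject H₀

reject H₀: yes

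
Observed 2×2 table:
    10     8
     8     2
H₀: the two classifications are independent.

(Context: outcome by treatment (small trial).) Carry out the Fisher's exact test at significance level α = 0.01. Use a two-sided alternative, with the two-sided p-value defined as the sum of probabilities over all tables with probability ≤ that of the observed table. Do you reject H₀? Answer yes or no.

Margins: r₁=18, r₂=10, c₁=18, c₂=10, n=28
p_obs = C(18,10)·C(10,8)/C(28,18); sum pmf over tables with pmf ≤ p_obs
p-value (two-sided) = 0.24740
At α=0.01: p ≥ α → fail to reject H₀

reject H₀: no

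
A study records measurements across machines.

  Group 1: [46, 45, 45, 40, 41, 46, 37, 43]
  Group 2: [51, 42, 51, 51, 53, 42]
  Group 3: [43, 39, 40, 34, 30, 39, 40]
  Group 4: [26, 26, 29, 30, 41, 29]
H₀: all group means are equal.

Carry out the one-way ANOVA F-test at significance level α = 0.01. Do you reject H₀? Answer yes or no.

reject H₀: yes

Group means [42.88, 48.33, 37.86, 30.17], grand mean 39.963
SSB = Σnᵢ(x̄ᵢ−x̄)² = 1095.064; SSW = ΣΣ(x−x̄ᵢ)² = 467.899
MSB = 1095.064/3 = 365.0214; MSW = 467.899/23 = 20.3434
F = MSB/MSW = 17.9430
df = (3, 23)
p-value (upper-tail) = 0.00000
At α=0.01: p < α → reject H₀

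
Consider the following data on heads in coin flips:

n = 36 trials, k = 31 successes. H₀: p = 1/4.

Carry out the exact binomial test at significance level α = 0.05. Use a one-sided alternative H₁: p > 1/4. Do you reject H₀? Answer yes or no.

reject H₀: yes

Exact binomial: n=36, k=31, p₀=1/4=0.2500
P(X≥31) from Σ C(n,i)·p₀^i·(1−p₀)^(n−i)
p-value (one-sided, H₁ greater) = 0.00000
At α=0.05: p < α → reject H₀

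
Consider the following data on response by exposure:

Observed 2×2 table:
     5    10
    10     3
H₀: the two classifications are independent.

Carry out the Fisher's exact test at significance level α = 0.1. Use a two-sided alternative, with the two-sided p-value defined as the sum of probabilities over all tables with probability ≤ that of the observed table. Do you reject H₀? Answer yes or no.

reject H₀: yes

Margins: r₁=15, r₂=13, c₁=15, c₂=13, n=28
p_obs = C(15,5)·C(13,10)/C(28,15); sum pmf over tables with pmf ≤ p_obs
p-value (two-sided) = 0.02964
At α=0.1: p < α → reject H₀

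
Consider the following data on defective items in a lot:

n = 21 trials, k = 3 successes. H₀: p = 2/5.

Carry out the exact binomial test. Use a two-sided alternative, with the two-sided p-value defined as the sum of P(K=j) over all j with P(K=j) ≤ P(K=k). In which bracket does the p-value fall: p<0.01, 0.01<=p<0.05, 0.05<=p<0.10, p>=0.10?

p-value bracket: 0.01<=p<0.05

Exact binomial: n=21, k=3, p₀=2/5=0.4000
P(X=j) = C(n,j)·p₀^j·(1−p₀)^(n−j); p = Σ P(X=j) over j with P(X=j) ≤ P(X=3)
p-value (two-sided) = 0.01457
→ bracket: 0.01<=p<0.05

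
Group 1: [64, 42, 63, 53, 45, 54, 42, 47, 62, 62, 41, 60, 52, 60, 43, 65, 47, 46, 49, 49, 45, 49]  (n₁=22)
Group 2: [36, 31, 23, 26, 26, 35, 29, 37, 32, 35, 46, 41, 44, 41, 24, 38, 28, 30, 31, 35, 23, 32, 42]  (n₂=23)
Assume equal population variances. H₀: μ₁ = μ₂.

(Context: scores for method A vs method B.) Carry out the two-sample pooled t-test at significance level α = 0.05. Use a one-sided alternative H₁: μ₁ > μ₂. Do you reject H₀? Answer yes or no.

x̄₁=51.818, s₁=8.104, n₁=22
x̄₂=33.261, s₂=6.737, n₂=23
s_p² = [21·8.104² + 22·6.737²]/43 = 55.2955
SE = √(s_p²·(1/22+1/23)) = 2.2176
t = (51.818−33.261)/2.2176 = 8.3683
df = 43
p-value (one-sided, H₁ greater) = 0.00000
At α=0.05: p < α → reject H₀

reject H₀: yes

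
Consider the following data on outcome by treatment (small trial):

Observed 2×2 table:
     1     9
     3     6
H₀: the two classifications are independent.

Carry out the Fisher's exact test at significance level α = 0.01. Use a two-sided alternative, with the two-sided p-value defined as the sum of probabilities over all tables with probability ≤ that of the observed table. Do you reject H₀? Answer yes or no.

Margins: r₁=10, r₂=9, c₁=4, c₂=15, n=19
p_obs = C(10,1)·C(9,3)/C(19,4); sum pmf over tables with pmf ≤ p_obs
p-value (two-sided) = 0.30341
At α=0.01: p ≥ α → fail to reject H₀

reject H₀: no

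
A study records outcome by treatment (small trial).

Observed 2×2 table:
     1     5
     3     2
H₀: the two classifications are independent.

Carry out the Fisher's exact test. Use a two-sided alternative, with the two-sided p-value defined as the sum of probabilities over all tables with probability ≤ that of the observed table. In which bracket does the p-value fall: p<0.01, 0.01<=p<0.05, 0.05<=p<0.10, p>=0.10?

Margins: r₁=6, r₂=5, c₁=4, c₂=7, n=11
p_obs = C(6,1)·C(5,3)/C(11,4); sum pmf over tables with pmf ≤ p_obs
p-value (two-sided) = 0.24242
→ bracket: p>=0.10

p-value bracket: p>=0.10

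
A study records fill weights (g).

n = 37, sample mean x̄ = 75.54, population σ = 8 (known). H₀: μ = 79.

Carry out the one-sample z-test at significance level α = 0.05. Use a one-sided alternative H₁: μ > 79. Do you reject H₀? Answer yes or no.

SE = σ/√n = 8/√37 = 1.3152
z = (x̄−μ₀)/SE = (75.54−79)/1.3152 = -2.6308
p-value (one-sided, H₁ greater) = 0.99574
At α=0.05: p ≥ α → fail to reject H₀

reject H₀: no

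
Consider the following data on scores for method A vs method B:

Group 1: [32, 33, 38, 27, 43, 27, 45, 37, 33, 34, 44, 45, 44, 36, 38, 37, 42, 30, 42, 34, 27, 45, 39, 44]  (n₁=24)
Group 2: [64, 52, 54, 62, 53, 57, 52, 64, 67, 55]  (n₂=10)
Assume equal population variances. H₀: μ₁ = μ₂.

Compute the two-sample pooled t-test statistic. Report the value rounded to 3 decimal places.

x̄₁=37.333, s₁=6.091, n₁=24
x̄₂=58.000, s₂=5.696, n₂=10
s_p² = [23·6.091² + 9·5.696²]/32 = 35.7917
SE = √(s_p²·(1/24+1/10)) = 2.2518
t = (37.333−58.000)/2.2518 = -9.1779
df = 32

test statistic = -9.178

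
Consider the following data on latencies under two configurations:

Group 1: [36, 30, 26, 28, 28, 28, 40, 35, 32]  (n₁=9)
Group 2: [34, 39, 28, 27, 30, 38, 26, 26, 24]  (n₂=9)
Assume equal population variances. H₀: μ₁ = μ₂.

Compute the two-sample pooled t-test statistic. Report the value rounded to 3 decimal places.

test statistic = 0.509

x̄₁=31.444, s₁=4.667, n₁=9
x̄₂=30.222, s₂=5.495, n₂=9
s_p² = [8·4.667² + 8·5.495²]/16 = 25.9861
SE = √(s_p²·(1/9+1/9)) = 2.4031
t = (31.444−30.222)/2.4031 = 0.5086
df = 16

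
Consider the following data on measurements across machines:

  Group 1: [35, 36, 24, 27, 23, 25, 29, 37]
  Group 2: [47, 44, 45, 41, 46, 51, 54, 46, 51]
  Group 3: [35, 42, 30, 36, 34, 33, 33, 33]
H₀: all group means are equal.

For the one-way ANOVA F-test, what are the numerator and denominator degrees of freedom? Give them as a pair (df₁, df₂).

degrees of freedom = [2, 22]

k = 3 groups, N = 25 total
df = (k−1, N−k) = (3−1, 25−3) = (2, 22)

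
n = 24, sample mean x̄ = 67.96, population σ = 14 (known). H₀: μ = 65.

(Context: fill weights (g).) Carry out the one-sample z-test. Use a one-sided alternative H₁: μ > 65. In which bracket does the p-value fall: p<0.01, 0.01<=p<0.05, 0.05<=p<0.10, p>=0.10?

SE = σ/√n = 14/√24 = 2.8577
z = (x̄−μ₀)/SE = (67.96−65)/2.8577 = 1.0358
p-value (one-sided, H₁ greater) = 0.15015
→ bracket: p>=0.10

p-value bracket: p>=0.10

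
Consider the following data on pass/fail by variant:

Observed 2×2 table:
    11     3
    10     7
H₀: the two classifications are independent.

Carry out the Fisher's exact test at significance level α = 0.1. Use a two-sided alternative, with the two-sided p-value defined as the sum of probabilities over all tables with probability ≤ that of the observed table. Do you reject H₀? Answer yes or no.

reject H₀: no

Margins: r₁=14, r₂=17, c₁=21, c₂=10, n=31
p_obs = C(14,11)·C(17,10)/C(31,21); sum pmf over tables with pmf ≤ p_obs
p-value (two-sided) = 0.28022
At α=0.1: p ≥ α → fail to reject H₀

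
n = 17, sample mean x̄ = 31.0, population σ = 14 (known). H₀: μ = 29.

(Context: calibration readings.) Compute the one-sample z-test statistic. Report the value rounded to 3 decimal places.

test statistic = 0.589

SE = σ/√n = 14/√17 = 3.3955
z = (x̄−μ₀)/SE = (31.0−29)/3.3955 = 0.5890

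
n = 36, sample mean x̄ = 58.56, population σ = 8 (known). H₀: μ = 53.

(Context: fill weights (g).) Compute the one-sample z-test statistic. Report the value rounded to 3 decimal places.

test statistic = 4.170

SE = σ/√n = 8/√36 = 1.3333
z = (x̄−μ₀)/SE = (58.56−53)/1.3333 = 4.1700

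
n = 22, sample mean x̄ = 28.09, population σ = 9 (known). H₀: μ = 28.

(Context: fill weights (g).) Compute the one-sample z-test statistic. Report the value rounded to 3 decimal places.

SE = σ/√n = 9/√22 = 1.9188
z = (x̄−μ₀)/SE = (28.09−28)/1.9188 = 0.0469

test statistic = 0.047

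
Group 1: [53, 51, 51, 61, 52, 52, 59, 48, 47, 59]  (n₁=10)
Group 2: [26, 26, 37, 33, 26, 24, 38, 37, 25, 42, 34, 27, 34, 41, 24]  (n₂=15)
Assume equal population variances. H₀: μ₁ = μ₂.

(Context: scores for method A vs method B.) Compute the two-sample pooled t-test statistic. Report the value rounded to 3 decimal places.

test statistic = 9.071

x̄₁=53.300, s₁=4.785, n₁=10
x̄₂=31.600, s₂=6.456, n₂=15
s_p² = [9·4.785² + 14·6.456²]/23 = 34.3348
SE = √(s_p²·(1/10+1/15)) = 2.3922
t = (53.300−31.600)/2.3922 = 9.0713
df = 23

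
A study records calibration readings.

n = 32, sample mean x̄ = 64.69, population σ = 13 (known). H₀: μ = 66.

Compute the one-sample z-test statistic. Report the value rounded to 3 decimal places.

test statistic = -0.570

SE = σ/√n = 13/√32 = 2.2981
z = (x̄−μ₀)/SE = (64.69−66)/2.2981 = -0.5700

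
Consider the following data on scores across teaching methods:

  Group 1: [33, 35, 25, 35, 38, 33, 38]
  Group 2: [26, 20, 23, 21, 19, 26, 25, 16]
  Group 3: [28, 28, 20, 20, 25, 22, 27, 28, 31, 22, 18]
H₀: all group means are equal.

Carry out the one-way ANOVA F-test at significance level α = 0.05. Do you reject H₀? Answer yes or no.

Group means [33.86, 22.00, 24.45], grand mean 26.231
SSB = Σnᵢ(x̄ᵢ−x̄)² = 585.031; SSW = ΣΣ(x−x̄ᵢ)² = 389.584
MSB = 585.031/2 = 292.5155; MSW = 389.584/23 = 16.9385
F = MSB/MSW = 17.2693
df = (2, 23)
p-value (upper-tail) = 0.00003
At α=0.05: p < α → reject H₀

reject H₀: yes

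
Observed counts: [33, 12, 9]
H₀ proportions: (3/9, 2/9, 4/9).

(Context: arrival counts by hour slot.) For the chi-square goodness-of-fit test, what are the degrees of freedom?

df = k − 1 = 3 − 1 = 2

degrees of freedom = 2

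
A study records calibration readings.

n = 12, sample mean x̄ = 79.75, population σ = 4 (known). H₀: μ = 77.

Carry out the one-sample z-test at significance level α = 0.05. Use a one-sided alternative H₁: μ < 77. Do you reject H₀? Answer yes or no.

SE = σ/√n = 4/√12 = 1.1547
z = (x̄−μ₀)/SE = (79.75−77)/1.1547 = 2.3816
p-value (one-sided, H₁ less) = 0.99138
At α=0.05: p ≥ α → fail to reject H₀

reject H₀: no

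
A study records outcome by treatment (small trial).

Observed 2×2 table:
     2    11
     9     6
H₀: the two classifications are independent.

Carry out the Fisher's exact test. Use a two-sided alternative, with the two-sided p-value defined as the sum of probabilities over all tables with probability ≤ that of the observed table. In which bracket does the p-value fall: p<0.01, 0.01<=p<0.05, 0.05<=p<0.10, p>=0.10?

p-value bracket: 0.01<=p<0.05

Margins: r₁=13, r₂=15, c₁=11, c₂=17, n=28
p_obs = C(13,2)·C(15,9)/C(28,11); sum pmf over tables with pmf ≤ p_obs
p-value (two-sided) = 0.02376
→ bracket: 0.01<=p<0.05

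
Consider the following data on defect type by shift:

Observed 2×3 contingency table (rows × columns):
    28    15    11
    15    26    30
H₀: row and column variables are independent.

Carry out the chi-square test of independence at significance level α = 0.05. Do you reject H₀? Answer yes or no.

reject H₀: yes

Row totals [54, 71], col totals [43, 41, 41], n=125
χ² = (28−18.58)²/18.58 + (15−17.71)²/17.71 + (11−17.71)²/17.71 + (15−24.42)²/24.42 + (26−23.29)²/23.29 + (30−23.29)²/23.29 = 13.6264
df = 2
p-value (upper-tail) = 0.00110
At α=0.05: p < α → reject H₀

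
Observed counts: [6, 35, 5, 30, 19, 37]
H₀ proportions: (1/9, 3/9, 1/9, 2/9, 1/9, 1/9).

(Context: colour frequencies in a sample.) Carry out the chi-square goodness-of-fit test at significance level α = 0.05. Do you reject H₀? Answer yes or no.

reject H₀: yes

n = 132; E_i = n·p_i = [14.67, 44.00, 14.67, 29.33, 14.67, 14.67]
χ² = (6−14.67)²/14.67 + (35−44.00)²/44.00 + (5−14.67)²/14.67 + (30−29.33)²/29.33 + (19−14.67)²/14.67 + (37−14.67)²/14.67 = 48.6364
df = 5
p-value (upper-tail) = 0.00000
At α=0.05: p < α → reject H₀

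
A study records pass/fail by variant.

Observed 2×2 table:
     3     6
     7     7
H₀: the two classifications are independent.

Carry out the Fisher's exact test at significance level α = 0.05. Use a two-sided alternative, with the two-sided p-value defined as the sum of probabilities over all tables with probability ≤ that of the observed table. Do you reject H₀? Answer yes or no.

Margins: r₁=9, r₂=14, c₁=10, c₂=13, n=23
p_obs = C(9,3)·C(14,7)/C(23,10); sum pmf over tables with pmf ≤ p_obs
p-value (two-sided) = 0.66927
At α=0.05: p ≥ α → fail to reject H₀

reject H₀: no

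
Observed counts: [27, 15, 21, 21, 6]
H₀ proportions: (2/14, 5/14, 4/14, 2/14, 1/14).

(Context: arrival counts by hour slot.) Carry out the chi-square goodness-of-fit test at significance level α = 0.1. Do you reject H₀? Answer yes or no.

reject H₀: yes

n = 90; E_i = n·p_i = [12.86, 32.14, 25.71, 12.86, 6.43]
χ² = (27−12.86)²/12.86 + (15−32.14)²/32.14 + (21−25.71)²/25.71 + (21−12.86)²/12.86 + (6−6.43)²/6.43 = 30.7500
df = 4
p-value (upper-tail) = 0.00000
At α=0.1: p < α → reject H₀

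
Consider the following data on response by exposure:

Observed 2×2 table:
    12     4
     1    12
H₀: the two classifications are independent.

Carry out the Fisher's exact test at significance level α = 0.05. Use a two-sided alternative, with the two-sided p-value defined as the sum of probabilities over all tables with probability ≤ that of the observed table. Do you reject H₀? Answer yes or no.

Margins: r₁=16, r₂=13, c₁=13, c₂=16, n=29
p_obs = C(16,12)·C(13,1)/C(29,13); sum pmf over tables with pmf ≤ p_obs
p-value (two-sided) = 0.00050
At α=0.05: p < α → reject H₀

reject H₀: yes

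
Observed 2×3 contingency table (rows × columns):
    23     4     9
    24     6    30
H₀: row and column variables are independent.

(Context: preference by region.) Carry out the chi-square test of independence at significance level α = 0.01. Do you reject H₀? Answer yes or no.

reject H₀: no

Row totals [36, 60], col totals [47, 10, 39], n=96
χ² = (23−17.62)²/17.62 + (4−3.75)²/3.75 + (9−14.62)²/14.62 + (24−29.38)²/29.38 + (6−6.25)²/6.25 + (30−24.38)²/24.38 = 6.1109
df = 2
p-value (upper-tail) = 0.04710
At α=0.01: p ≥ α → fail to reject H₀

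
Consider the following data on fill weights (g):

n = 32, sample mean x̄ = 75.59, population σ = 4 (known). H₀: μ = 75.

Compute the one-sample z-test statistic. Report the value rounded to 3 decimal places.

test statistic = 0.834

SE = σ/√n = 4/√32 = 0.7071
z = (x̄−μ₀)/SE = (75.59−75)/0.7071 = 0.8344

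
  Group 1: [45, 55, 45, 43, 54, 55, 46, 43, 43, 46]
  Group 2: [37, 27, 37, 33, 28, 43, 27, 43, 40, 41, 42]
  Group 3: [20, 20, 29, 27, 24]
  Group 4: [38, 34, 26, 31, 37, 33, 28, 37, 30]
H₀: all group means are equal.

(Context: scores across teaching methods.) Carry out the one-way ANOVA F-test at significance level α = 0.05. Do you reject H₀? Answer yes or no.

reject H₀: yes

Group means [47.50, 36.18, 24.00, 32.67], grand mean 36.771
SSB = Σnᵢ(x̄ᵢ−x̄)² = 2122.035; SSW = ΣΣ(x−x̄ᵢ)² = 854.136
MSB = 2122.035/3 = 707.3450; MSW = 854.136/31 = 27.5528
F = MSB/MSW = 25.6724
df = (3, 31)
p-value (upper-tail) = 0.00000
At α=0.05: p < α → reject H₀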